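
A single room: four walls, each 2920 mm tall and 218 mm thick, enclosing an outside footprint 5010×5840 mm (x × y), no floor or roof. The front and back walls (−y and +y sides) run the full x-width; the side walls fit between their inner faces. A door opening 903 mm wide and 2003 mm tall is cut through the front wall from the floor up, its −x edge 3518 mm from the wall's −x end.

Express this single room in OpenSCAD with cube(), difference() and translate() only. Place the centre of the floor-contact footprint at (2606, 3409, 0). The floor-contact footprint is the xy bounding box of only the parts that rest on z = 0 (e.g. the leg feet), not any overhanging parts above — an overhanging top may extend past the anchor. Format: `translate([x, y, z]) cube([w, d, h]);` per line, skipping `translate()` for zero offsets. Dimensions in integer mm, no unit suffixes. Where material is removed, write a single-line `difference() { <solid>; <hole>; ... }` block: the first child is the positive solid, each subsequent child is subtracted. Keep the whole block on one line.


difference() { translate([101, 489, 0]) cube([5010, 218, 2920]); translate([3619, 489, 0]) cube([903, 218, 2003]); }
translate([101, 6111, 0]) cube([5010, 218, 2920]);
translate([101, 707, 0]) cube([218, 5404, 2920]);
translate([4893, 707, 0]) cube([218, 5404, 2920]);


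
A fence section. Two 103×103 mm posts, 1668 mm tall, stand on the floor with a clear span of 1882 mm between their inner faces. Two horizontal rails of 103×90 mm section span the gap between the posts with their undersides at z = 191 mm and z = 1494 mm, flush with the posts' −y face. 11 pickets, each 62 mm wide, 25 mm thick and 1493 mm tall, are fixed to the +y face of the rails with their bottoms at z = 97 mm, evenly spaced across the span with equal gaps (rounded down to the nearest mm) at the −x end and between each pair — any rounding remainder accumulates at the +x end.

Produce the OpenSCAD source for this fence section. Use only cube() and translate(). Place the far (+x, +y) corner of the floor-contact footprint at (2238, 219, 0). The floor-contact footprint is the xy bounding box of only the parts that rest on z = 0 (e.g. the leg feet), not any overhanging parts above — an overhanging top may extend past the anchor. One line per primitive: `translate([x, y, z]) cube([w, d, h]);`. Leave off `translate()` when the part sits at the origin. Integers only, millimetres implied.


translate([150, 116, 0]) cube([103, 103, 1668]);
translate([2135, 116, 0]) cube([103, 103, 1668]);
translate([253, 116, 191]) cube([1882, 103, 90]);
translate([253, 116, 1494]) cube([1882, 103, 90]);
translate([353, 219, 97]) cube([62, 25, 1493]);
translate([515, 219, 97]) cube([62, 25, 1493]);
translate([677, 219, 97]) cube([62, 25, 1493]);
translate([839, 219, 97]) cube([62, 25, 1493]);
translate([1001, 219, 97]) cube([62, 25, 1493]);
translate([1163, 219, 97]) cube([62, 25, 1493]);
translate([1325, 219, 97]) cube([62, 25, 1493]);
translate([1487, 219, 97]) cube([62, 25, 1493]);
translate([1649, 219, 97]) cube([62, 25, 1493]);
translate([1811, 219, 97]) cube([62, 25, 1493]);
translate([1973, 219, 97]) cube([62, 25, 1493]);


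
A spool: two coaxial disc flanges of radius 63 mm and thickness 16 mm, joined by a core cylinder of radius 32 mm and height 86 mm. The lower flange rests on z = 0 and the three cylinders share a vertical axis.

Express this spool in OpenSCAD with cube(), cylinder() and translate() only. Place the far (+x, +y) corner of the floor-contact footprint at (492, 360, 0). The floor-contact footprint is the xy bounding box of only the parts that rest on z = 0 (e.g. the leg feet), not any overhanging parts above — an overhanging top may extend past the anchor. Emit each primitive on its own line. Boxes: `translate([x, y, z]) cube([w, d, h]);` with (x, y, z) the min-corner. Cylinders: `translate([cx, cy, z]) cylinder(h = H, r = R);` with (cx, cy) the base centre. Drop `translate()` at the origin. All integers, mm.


translate([429, 297, 0]) cylinder(h = 16, r = 63);
translate([429, 297, 16]) cylinder(h = 86, r = 32);
translate([429, 297, 102]) cylinder(h = 16, r = 63);


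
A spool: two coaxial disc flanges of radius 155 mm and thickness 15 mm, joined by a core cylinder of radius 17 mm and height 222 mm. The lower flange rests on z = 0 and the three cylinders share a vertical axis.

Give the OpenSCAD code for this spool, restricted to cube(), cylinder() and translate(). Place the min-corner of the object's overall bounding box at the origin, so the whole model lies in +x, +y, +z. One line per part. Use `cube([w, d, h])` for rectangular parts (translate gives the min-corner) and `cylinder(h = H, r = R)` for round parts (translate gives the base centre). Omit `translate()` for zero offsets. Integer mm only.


translate([155, 155, 0]) cylinder(h = 15, r = 155);
translate([155, 155, 15]) cylinder(h = 222, r = 17);
translate([155, 155, 237]) cylinder(h = 15, r = 155);


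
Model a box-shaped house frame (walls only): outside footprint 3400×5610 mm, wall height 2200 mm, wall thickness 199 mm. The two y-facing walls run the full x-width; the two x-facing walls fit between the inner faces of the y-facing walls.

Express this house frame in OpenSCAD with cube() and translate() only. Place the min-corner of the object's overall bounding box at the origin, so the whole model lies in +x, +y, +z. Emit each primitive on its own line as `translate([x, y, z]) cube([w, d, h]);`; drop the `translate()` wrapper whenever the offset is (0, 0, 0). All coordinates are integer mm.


cube([3400, 199, 2200]);
translate([0, 5411, 0]) cube([3400, 199, 2200]);
translate([0, 199, 0]) cube([199, 5212, 2200]);
translate([3201, 199, 0]) cube([199, 5212, 2200]);


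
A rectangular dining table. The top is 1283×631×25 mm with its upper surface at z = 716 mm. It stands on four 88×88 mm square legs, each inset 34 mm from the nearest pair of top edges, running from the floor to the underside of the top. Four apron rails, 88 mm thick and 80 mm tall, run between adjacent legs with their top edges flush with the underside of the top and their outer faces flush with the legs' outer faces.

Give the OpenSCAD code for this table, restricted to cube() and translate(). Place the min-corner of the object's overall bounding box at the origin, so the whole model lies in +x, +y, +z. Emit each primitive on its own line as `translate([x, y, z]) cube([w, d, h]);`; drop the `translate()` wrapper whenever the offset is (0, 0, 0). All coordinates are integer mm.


// leg_h = 716 - 25 = 691
// apron z = 691 - 80 = 611
translate([0, 0, 691]) cube([1283, 631, 25]);
translate([34, 34, 0]) cube([88, 88, 691]);
translate([1161, 34, 0]) cube([88, 88, 691]);
translate([34, 509, 0]) cube([88, 88, 691]);
translate([1161, 509, 0]) cube([88, 88, 691]);
translate([122, 34, 611]) cube([1039, 88, 80]);
translate([122, 509, 611]) cube([1039, 88, 80]);
translate([34, 122, 611]) cube([88, 387, 80]);
translate([1161, 122, 611]) cube([88, 387, 80]);


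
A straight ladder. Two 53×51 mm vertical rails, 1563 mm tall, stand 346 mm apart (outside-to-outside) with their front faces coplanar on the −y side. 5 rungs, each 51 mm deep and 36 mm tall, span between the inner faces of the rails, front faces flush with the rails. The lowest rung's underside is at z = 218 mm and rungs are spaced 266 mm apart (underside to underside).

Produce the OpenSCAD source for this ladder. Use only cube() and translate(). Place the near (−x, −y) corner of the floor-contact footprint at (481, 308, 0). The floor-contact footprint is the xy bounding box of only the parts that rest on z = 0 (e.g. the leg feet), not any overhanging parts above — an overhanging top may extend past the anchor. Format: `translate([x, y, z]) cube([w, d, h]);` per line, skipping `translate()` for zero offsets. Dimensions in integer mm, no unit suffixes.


translate([481, 308, 0]) cube([53, 51, 1563]);
translate([774, 308, 0]) cube([53, 51, 1563]);
translate([534, 308, 218]) cube([240, 51, 36]);
translate([534, 308, 484]) cube([240, 51, 36]);
translate([534, 308, 750]) cube([240, 51, 36]);
translate([534, 308, 1016]) cube([240, 51, 36]);
translate([534, 308, 1282]) cube([240, 51, 36]);


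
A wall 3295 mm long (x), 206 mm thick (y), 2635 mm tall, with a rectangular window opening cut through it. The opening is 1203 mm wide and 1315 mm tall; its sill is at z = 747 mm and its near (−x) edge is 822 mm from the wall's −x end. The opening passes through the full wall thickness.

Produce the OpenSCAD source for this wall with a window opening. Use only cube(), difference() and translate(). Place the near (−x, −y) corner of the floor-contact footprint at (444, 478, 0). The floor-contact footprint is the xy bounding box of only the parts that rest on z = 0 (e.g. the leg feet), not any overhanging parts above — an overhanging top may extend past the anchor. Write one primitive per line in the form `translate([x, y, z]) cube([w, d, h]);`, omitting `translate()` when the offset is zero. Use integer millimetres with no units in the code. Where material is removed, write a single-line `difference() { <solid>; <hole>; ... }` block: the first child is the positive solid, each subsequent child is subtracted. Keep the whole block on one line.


difference() { translate([444, 478, 0]) cube([3295, 206, 2635]); translate([1266, 478, 747]) cube([1203, 206, 1315]); }


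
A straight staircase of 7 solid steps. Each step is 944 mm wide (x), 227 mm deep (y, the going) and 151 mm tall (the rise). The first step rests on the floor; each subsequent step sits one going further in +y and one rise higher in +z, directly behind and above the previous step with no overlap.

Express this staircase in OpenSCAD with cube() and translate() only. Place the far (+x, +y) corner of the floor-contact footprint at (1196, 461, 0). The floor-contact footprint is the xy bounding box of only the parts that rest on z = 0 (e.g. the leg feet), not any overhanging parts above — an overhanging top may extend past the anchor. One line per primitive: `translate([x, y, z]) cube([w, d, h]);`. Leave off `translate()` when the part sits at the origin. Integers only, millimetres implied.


translate([252, 234, 0]) cube([944, 227, 151]);
translate([252, 461, 151]) cube([944, 227, 151]);
translate([252, 688, 302]) cube([944, 227, 151]);
translate([252, 915, 453]) cube([944, 227, 151]);
translate([252, 1142, 604]) cube([944, 227, 151]);
translate([252, 1369, 755]) cube([944, 227, 151]);
translate([252, 1596, 906]) cube([944, 227, 151]);


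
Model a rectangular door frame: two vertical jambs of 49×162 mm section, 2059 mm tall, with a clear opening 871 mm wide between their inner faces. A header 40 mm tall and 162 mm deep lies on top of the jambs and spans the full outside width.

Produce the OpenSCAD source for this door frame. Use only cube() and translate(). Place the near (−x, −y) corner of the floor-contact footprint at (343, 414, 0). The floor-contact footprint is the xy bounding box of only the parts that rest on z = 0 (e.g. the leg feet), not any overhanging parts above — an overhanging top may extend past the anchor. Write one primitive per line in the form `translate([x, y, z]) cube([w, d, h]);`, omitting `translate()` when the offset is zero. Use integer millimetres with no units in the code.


translate([343, 414, 0]) cube([49, 162, 2059]);
translate([1263, 414, 0]) cube([49, 162, 2059]);
translate([343, 414, 2059]) cube([969, 162, 40]);


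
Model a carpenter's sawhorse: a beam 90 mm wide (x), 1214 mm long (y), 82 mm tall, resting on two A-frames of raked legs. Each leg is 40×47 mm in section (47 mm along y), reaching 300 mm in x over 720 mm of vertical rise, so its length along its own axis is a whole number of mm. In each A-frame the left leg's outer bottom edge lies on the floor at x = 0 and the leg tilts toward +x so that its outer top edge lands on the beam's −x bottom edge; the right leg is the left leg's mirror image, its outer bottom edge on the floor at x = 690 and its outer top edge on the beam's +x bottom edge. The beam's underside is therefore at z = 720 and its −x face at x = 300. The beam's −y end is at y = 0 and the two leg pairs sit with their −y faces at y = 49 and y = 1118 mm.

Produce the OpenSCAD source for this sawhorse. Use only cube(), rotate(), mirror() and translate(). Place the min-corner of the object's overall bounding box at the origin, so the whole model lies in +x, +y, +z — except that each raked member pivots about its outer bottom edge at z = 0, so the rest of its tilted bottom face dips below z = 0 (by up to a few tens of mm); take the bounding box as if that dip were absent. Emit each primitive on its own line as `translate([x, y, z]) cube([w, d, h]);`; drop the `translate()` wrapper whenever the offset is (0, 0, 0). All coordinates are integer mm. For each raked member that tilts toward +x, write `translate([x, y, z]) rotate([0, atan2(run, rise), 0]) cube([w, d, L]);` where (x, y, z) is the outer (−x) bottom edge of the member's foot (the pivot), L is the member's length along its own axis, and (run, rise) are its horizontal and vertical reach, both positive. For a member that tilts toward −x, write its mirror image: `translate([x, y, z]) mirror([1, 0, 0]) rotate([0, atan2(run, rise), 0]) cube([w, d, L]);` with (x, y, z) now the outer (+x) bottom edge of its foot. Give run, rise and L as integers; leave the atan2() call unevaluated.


translate([300, 0, 720]) cube([90, 1214, 82]);
translate([0, 49, 0]) rotate([0, atan2(300, 720), 0]) cube([40, 47, 780]);
translate([690, 49, 0]) mirror([1, 0, 0]) rotate([0, atan2(300, 720), 0]) cube([40, 47, 780]);
translate([0, 1118, 0]) rotate([0, atan2(300, 720), 0]) cube([40, 47, 780]);
translate([690, 1118, 0]) mirror([1, 0, 0]) rotate([0, atan2(300, 720), 0]) cube([40, 47, 780]);


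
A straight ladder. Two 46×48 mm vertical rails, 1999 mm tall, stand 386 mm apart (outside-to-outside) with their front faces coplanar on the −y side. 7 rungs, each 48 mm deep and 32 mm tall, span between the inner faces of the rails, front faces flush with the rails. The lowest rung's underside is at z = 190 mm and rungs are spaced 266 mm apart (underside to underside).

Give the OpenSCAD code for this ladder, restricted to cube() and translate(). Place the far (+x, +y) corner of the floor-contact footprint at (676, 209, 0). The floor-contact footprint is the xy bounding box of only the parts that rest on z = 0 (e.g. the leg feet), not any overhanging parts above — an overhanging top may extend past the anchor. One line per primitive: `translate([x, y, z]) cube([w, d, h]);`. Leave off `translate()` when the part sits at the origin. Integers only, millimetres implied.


translate([290, 161, 0]) cube([46, 48, 1999]);
translate([630, 161, 0]) cube([46, 48, 1999]);
translate([336, 161, 190]) cube([294, 48, 32]);
translate([336, 161, 456]) cube([294, 48, 32]);
translate([336, 161, 722]) cube([294, 48, 32]);
translate([336, 161, 988]) cube([294, 48, 32]);
translate([336, 161, 1254]) cube([294, 48, 32]);
translate([336, 161, 1520]) cube([294, 48, 32]);
translate([336, 161, 1786]) cube([294, 48, 32]);


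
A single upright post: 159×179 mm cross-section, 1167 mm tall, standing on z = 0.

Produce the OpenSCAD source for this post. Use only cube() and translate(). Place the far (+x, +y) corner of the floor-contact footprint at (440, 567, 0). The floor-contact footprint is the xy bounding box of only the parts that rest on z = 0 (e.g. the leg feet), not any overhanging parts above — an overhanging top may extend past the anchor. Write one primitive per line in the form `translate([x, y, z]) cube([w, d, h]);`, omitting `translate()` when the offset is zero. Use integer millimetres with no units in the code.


translate([281, 388, 0]) cube([159, 179, 1167]);


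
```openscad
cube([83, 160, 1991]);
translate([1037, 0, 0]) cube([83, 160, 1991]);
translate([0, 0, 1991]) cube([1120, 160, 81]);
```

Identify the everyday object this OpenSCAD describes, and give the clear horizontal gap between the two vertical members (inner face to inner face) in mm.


A door frame. The clear opening width is 954 mm.

Two 1991 mm tall posts with a header on top — a door frame. The left jamb is 83 mm wide at x = 0; the right jamb starts at x = 1037. The clear opening is 1037 − 83 = 954 mm.


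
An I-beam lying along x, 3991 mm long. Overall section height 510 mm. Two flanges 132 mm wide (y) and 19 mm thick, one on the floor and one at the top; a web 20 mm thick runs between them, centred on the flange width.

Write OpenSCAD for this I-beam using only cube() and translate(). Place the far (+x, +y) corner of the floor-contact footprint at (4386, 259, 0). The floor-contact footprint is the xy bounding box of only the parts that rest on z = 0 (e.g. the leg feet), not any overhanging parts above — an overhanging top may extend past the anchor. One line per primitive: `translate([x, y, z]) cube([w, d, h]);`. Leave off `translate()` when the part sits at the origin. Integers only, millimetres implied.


translate([395, 127, 0]) cube([3991, 132, 19]);
translate([395, 183, 19]) cube([3991, 20, 472]);
translate([395, 127, 491]) cube([3991, 132, 19]);


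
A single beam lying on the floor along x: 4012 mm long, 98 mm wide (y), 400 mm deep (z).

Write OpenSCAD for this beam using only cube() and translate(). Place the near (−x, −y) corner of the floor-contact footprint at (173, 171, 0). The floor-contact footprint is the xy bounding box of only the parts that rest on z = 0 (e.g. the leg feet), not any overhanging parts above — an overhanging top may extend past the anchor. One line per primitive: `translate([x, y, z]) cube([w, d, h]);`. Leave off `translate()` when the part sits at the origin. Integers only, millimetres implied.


translate([173, 171, 0]) cube([4012, 98, 400]);


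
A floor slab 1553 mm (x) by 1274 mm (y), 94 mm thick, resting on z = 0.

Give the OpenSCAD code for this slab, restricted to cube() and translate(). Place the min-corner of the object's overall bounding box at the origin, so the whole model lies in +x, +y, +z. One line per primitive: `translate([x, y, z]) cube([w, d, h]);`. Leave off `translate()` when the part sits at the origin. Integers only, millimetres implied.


cube([1553, 1274, 94]);


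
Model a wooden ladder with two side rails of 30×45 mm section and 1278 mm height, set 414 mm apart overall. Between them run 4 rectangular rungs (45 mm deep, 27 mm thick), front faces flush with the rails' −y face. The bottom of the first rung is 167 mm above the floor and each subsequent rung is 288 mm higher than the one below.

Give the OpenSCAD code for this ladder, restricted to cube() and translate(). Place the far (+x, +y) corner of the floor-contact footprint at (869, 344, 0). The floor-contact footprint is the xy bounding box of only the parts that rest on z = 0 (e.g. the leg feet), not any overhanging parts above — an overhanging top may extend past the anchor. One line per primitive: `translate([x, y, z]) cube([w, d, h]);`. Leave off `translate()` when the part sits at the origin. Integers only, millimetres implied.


translate([455, 299, 0]) cube([30, 45, 1278]);
translate([839, 299, 0]) cube([30, 45, 1278]);
translate([485, 299, 167]) cube([354, 45, 27]);
translate([485, 299, 455]) cube([354, 45, 27]);
translate([485, 299, 743]) cube([354, 45, 27]);
translate([485, 299, 1031]) cube([354, 45, 27]);


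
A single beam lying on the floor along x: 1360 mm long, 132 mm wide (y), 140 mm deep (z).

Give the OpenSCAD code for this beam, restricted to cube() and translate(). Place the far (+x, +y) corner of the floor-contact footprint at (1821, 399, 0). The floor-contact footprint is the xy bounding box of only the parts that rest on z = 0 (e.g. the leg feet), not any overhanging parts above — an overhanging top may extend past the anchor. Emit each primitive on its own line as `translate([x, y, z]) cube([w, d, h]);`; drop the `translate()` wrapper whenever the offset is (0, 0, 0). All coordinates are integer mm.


translate([461, 267, 0]) cube([1360, 132, 140]);


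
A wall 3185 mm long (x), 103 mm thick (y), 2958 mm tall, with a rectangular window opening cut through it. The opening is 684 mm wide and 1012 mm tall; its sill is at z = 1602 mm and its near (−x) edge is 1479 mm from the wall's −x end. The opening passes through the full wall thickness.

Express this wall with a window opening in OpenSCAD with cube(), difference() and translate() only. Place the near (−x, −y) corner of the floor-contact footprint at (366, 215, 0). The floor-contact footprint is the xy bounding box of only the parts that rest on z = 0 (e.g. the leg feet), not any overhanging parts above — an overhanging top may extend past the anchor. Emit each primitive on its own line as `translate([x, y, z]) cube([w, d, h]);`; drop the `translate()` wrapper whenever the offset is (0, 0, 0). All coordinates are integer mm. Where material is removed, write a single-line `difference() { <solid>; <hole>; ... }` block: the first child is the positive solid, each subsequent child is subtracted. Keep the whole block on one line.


difference() { translate([366, 215, 0]) cube([3185, 103, 2958]); translate([1845, 215, 1602]) cube([684, 103, 1012]); }


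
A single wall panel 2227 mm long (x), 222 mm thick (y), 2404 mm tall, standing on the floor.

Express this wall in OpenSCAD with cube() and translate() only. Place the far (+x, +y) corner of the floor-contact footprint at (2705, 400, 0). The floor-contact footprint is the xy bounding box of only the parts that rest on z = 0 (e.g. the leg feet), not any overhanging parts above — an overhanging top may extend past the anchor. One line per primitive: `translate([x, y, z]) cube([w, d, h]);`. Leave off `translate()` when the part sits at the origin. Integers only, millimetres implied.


translate([478, 178, 0]) cube([2227, 222, 2404]);


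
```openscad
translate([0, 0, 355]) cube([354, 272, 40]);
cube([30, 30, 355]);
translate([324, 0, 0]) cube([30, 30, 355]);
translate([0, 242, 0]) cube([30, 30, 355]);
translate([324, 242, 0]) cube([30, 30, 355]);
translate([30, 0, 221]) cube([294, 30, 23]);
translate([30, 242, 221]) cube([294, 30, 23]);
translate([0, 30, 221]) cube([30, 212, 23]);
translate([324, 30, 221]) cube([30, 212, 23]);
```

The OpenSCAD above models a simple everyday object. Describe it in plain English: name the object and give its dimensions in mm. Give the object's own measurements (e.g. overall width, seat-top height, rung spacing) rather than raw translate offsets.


A simple wooden stool: a rectangular seat 354 mm (x) by 272 mm (y), 40 mm thick, top face at z = 395 mm, on four square legs, each 30×30 mm in cross-section. The legs rest on z = 0, each flush with a corner of the seat. Four stretchers, 30 mm wide and 23 mm tall, connect adjacent legs with their undersides at z = 221 mm, each running between the inner faces of the legs it joins and aligned with the legs' outer faces on the other axis.


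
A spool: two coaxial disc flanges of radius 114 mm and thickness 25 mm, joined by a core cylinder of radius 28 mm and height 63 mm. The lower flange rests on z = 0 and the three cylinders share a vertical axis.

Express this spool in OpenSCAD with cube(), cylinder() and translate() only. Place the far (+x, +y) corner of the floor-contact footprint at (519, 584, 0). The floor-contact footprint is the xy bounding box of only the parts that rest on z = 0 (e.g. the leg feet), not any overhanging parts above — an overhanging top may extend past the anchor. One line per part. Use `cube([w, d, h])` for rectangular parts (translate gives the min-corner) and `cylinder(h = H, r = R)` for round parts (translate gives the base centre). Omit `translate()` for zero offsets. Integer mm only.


translate([405, 470, 0]) cylinder(h = 25, r = 114);
translate([405, 470, 25]) cylinder(h = 63, r = 28);
translate([405, 470, 88]) cylinder(h = 25, r = 114);


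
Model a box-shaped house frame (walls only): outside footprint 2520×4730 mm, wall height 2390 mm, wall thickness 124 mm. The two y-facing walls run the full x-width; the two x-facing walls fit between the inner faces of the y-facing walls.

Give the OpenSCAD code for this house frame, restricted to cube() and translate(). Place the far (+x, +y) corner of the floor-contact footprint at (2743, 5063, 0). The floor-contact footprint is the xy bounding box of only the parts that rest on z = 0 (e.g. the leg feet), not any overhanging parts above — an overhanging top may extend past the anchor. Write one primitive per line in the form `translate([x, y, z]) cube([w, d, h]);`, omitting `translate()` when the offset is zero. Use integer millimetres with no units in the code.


translate([223, 333, 0]) cube([2520, 124, 2390]);
translate([223, 4939, 0]) cube([2520, 124, 2390]);
translate([223, 457, 0]) cube([124, 4482, 2390]);
translate([2619, 457, 0]) cube([124, 4482, 2390]);


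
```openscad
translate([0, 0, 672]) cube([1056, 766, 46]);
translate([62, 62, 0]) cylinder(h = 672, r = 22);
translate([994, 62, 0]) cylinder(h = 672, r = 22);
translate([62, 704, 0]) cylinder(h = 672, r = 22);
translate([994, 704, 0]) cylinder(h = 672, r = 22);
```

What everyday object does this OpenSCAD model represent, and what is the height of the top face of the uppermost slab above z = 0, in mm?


A table. The table height is 718 mm.

A 1056×766×46 slab sits at z = 672 on four Ø44 mm round legs — a table. The top surface is at 672 + 46 = 718 mm.


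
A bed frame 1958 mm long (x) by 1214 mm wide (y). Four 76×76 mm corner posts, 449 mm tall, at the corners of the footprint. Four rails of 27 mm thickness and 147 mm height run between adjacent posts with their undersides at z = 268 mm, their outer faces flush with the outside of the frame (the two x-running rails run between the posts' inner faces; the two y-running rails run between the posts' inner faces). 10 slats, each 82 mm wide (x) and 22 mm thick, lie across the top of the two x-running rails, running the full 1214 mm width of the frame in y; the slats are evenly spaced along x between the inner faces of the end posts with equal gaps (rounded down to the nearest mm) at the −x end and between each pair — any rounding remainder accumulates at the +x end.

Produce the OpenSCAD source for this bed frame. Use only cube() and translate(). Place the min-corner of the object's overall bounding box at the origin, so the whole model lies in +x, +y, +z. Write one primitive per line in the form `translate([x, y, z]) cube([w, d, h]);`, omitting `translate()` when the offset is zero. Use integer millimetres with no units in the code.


// slat z = rail_z + rail_h = 268 + 147 = 415
// slat gap = ⌊(1806 − 10·82) / 11⌋ = 89
cube([76, 76, 449]);
translate([0, 1138, 0]) cube([76, 76, 449]);
translate([1882, 0, 0]) cube([76, 76, 449]);
translate([1882, 1138, 0]) cube([76, 76, 449]);
translate([76, 0, 268]) cube([1806, 27, 147]);
translate([76, 1187, 268]) cube([1806, 27, 147]);
translate([0, 76, 268]) cube([27, 1062, 147]);
translate([1931, 76, 268]) cube([27, 1062, 147]);
translate([165, 0, 415]) cube([82, 1214, 22]);
translate([336, 0, 415]) cube([82, 1214, 22]);
translate([507, 0, 415]) cube([82, 1214, 22]);
translate([678, 0, 415]) cube([82, 1214, 22]);
translate([849, 0, 415]) cube([82, 1214, 22]);
translate([1020, 0, 415]) cube([82, 1214, 22]);
translate([1191, 0, 415]) cube([82, 1214, 22]);
translate([1362, 0, 415]) cube([82, 1214, 22]);
translate([1533, 0, 415]) cube([82, 1214, 22]);
translate([1704, 0, 415]) cube([82, 1214, 22]);


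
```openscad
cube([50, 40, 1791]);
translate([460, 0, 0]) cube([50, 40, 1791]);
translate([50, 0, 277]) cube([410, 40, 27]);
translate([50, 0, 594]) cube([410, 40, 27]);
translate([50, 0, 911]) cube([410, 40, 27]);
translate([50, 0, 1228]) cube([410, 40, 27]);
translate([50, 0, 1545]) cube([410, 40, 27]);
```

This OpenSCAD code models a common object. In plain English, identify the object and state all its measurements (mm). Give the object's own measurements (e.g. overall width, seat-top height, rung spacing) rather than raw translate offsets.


A straight ladder. Two 50×40 mm vertical rails, 1791 mm tall, stand 510 mm apart (outside-to-outside) with their front faces coplanar on the −y side. 5 rungs, each 40 mm deep and 27 mm tall, span between the inner faces of the rails, front faces flush with the rails. The lowest rung's underside is at z = 277 mm and rungs are spaced 317 mm apart (underside to underside).


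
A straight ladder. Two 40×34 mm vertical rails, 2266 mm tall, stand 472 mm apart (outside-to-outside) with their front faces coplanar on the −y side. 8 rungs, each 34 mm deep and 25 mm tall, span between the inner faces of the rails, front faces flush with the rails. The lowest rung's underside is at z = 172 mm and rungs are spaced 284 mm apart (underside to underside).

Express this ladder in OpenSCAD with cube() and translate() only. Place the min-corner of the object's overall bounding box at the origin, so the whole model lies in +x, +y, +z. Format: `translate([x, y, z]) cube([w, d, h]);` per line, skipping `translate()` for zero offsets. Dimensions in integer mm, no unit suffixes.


// rung span = 472 - 2*40 = 392
// rung[k] z = 172 + k*284
cube([40, 34, 2266]);
translate([432, 0, 0]) cube([40, 34, 2266]);
translate([40, 0, 172]) cube([392, 34, 25]);
translate([40, 0, 456]) cube([392, 34, 25]);
translate([40, 0, 740]) cube([392, 34, 25]);
translate([40, 0, 1024]) cube([392, 34, 25]);
translate([40, 0, 1308]) cube([392, 34, 25]);
translate([40, 0, 1592]) cube([392, 34, 25]);
translate([40, 0, 1876]) cube([392, 34, 25]);
translate([40, 0, 2160]) cube([392, 34, 25]);


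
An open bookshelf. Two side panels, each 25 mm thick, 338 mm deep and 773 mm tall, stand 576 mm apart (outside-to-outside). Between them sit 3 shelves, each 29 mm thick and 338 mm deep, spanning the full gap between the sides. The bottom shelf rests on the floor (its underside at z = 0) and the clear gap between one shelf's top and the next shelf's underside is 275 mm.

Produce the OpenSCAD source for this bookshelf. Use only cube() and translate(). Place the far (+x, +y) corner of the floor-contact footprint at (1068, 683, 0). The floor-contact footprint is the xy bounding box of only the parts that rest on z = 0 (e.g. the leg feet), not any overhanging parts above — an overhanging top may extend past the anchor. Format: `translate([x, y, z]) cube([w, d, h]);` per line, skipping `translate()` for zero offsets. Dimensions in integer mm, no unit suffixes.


translate([492, 345, 0]) cube([25, 338, 773]);
translate([1043, 345, 0]) cube([25, 338, 773]);
translate([517, 345, 0]) cube([526, 338, 29]);
translate([517, 345, 304]) cube([526, 338, 29]);
translate([517, 345, 608]) cube([526, 338, 29]);


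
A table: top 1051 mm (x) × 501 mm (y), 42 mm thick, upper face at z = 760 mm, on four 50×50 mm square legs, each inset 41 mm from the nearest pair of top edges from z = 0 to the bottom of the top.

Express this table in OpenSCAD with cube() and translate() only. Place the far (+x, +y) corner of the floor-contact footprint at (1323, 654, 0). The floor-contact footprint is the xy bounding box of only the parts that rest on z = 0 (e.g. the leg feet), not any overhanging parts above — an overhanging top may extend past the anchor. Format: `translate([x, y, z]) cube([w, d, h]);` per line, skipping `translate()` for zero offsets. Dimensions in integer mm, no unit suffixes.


translate([313, 194, 718]) cube([1051, 501, 42]);
translate([354, 235, 0]) cube([50, 50, 718]);
translate([1273, 235, 0]) cube([50, 50, 718]);
translate([354, 604, 0]) cube([50, 50, 718]);
translate([1273, 604, 0]) cube([50, 50, 718]);


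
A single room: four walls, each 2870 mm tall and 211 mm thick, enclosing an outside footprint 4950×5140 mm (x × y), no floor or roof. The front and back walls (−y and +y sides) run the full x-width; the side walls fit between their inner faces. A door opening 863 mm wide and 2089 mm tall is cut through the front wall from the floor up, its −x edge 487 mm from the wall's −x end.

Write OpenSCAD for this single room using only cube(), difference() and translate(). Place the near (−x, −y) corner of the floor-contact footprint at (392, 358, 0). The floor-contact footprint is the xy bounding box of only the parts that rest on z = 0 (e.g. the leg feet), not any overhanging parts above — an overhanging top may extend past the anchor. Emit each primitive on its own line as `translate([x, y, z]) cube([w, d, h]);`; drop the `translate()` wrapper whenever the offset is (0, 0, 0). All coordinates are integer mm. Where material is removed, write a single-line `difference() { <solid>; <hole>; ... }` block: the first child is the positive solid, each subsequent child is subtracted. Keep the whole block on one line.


difference() { translate([392, 358, 0]) cube([4950, 211, 2870]); translate([879, 358, 0]) cube([863, 211, 2089]); }
translate([392, 5287, 0]) cube([4950, 211, 2870]);
translate([392, 569, 0]) cube([211, 4718, 2870]);
translate([5131, 569, 0]) cube([211, 4718, 2870]);


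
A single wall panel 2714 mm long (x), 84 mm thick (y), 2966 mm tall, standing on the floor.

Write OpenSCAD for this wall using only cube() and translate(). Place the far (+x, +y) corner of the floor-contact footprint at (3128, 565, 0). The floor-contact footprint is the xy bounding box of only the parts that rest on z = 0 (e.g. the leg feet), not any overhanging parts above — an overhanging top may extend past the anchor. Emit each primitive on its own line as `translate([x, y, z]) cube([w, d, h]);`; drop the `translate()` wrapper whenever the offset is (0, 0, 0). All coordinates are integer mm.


translate([414, 481, 0]) cube([2714, 84, 2966]);


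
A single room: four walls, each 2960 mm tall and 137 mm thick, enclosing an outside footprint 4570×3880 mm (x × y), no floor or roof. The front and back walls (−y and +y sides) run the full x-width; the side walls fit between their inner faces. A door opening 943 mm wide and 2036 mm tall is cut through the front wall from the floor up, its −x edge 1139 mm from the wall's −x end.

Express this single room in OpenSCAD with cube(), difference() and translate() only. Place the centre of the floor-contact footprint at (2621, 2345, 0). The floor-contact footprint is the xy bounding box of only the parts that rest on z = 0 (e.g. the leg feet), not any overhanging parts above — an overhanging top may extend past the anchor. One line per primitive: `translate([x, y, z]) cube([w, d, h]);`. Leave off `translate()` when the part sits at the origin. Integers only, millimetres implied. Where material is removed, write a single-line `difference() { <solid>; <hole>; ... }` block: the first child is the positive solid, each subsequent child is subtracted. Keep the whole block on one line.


difference() { translate([336, 405, 0]) cube([4570, 137, 2960]); translate([1475, 405, 0]) cube([943, 137, 2036]); }
translate([336, 4148, 0]) cube([4570, 137, 2960]);
translate([336, 542, 0]) cube([137, 3606, 2960]);
translate([4769, 542, 0]) cube([137, 3606, 2960]);


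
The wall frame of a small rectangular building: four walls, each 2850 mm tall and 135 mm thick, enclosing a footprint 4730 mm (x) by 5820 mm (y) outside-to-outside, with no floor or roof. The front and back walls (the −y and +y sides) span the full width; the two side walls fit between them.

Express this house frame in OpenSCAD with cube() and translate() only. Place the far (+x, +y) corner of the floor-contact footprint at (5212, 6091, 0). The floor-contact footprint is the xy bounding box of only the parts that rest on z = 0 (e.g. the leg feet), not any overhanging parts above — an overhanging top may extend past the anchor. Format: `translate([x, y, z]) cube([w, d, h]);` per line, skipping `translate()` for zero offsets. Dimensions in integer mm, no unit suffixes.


translate([482, 271, 0]) cube([4730, 135, 2850]);
translate([482, 5956, 0]) cube([4730, 135, 2850]);
translate([482, 406, 0]) cube([135, 5550, 2850]);
translate([5077, 406, 0]) cube([135, 5550, 2850]);


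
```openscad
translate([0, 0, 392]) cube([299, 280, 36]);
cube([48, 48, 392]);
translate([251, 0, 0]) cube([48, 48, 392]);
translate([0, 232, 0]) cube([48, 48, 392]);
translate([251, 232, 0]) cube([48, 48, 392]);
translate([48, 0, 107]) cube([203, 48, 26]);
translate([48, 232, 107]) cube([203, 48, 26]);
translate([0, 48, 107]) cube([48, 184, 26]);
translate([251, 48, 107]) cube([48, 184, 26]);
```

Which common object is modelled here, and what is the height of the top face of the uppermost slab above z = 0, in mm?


A stool. The seat height is 428 mm.

A 299×280×36 slab at z = 392 on four corner posts — a stool. The seat top is 392 + 36 = 428 mm.


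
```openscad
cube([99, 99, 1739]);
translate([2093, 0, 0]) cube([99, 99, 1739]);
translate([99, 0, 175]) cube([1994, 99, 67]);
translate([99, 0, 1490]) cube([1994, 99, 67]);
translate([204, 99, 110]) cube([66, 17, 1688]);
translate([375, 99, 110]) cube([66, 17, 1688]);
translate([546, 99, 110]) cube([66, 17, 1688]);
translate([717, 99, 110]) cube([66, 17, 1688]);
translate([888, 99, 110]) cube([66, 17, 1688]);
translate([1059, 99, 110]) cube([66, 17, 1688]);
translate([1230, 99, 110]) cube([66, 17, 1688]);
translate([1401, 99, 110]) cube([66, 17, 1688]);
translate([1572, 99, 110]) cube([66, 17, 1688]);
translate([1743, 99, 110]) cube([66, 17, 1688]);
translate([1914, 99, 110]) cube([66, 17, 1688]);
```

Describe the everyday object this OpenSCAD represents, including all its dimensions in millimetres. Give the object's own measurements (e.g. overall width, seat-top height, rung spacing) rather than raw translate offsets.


A fence section. Two 99×99 mm posts, 1739 mm tall, stand on the floor with a clear span of 1994 mm between their inner faces. Two horizontal rails of 99×67 mm section span the gap between the posts with their undersides at z = 175 mm and z = 1490 mm, flush with the posts' −y face. 11 pickets, each 66 mm wide, 17 mm thick and 1688 mm tall, are fixed to the +y face of the rails with their bottoms at z = 110 mm, spaced across the span with a 105 mm gap after the −x post and between neighbouring pickets, with 113 mm left before the +x post.


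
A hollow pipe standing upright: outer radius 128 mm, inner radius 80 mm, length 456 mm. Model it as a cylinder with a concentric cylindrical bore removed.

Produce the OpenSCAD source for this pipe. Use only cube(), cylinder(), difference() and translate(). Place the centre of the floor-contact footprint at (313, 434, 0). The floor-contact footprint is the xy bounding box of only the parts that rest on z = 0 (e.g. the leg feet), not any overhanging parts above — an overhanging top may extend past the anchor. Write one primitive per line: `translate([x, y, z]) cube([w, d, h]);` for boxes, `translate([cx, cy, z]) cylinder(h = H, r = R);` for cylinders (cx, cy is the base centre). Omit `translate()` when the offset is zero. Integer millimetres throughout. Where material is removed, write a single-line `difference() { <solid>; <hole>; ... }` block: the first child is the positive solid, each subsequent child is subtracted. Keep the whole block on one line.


difference() { translate([313, 434, 0]) cylinder(h = 456, r = 128); translate([313, 434, 0]) cylinder(h = 456, r = 80); }


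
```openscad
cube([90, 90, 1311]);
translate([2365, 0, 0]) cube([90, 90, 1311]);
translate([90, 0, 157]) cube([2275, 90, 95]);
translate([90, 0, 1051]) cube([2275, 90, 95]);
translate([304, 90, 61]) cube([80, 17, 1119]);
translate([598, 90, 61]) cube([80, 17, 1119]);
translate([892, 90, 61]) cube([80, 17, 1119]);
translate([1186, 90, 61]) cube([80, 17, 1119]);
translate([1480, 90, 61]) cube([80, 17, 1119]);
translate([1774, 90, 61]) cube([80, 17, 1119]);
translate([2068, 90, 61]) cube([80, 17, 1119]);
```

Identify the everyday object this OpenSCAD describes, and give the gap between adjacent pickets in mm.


A fence section. The picket gap is 214 mm.

Two posts, two rails, 7 pickets — a fence section. Span 2275 mm holds 7 pickets of 80 mm with 8 equal gaps: ⌊(2275 − 7·80) / 8⌋ = 214 mm.


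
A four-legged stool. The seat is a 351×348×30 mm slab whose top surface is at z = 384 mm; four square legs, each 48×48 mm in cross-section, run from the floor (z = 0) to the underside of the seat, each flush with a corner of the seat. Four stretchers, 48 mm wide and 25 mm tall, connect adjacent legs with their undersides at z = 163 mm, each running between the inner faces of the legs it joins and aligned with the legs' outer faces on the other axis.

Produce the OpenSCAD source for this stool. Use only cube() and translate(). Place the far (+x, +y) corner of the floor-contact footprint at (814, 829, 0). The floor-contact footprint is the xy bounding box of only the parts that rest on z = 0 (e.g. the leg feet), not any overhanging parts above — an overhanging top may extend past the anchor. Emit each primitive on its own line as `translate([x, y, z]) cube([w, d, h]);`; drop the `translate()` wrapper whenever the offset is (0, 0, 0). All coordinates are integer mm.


translate([463, 481, 354]) cube([351, 348, 30]);
translate([463, 481, 0]) cube([48, 48, 354]);
translate([766, 481, 0]) cube([48, 48, 354]);
translate([463, 781, 0]) cube([48, 48, 354]);
translate([766, 781, 0]) cube([48, 48, 354]);
translate([511, 481, 163]) cube([255, 48, 25]);
translate([511, 781, 163]) cube([255, 48, 25]);
translate([463, 529, 163]) cube([48, 252, 25]);
translate([766, 529, 163]) cube([48, 252, 25]);
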